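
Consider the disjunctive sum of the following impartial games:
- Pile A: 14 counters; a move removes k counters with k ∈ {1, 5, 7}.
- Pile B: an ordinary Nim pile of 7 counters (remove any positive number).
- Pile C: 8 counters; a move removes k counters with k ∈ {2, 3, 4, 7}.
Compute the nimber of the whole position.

Grundy values for pile A (subtraction set {1, 5, 7}):
k:     0  1  2  3  4  5  6  7  8  9 10 11 12 13 14
g(k):  0  1  0  1  0  1  0  1  0  1  0  1  0  1  0
So g(14) = 0.
Pile B is a plain Nim pile of size 7, so its Grundy value is 7.
Grundy values for pile C (subtraction set {2, 3, 4, 7}):
g(0) = mex{} = 0
g(1) = mex{} = 0
g(2) = mex{0} = 1
g(3) = mex{0} = 1
g(4) = mex{0,1} = 2
g(5) = mex{0,1} = 2
g(6) = mex{1,2} = 0
g(7) = mex{0,1,2} = 3
g(8) = mex{0,2} = 1
So g(8) = 1.
The value of a disjunctive sum is the nim-sum of the parts.
Combined value = 0 XOR 7 XOR 1 = 6.

6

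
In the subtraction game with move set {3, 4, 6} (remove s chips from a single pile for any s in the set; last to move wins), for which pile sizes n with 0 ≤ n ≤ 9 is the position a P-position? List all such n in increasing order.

0, 1, 2, 9

Compute g(0), g(1), … for moves {3, 4, 6}:
k:     0  1  2  3  4  5  6  7  8  9
g(k):  0  0  0  1  1  1  2  2  2  0
The P-positions (g = 0) in 0..9 are 0, 1, 2, 9.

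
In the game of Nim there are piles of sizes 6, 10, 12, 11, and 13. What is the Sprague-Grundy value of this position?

In binary:
  0110  (6)
  1010  (10)
  1100  (12)
  1011  (11)
  1101  (13)
  ----
  0110  (6)

6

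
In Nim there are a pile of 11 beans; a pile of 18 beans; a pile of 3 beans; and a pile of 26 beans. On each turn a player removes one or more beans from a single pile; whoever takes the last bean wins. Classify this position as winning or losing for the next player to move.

Losing position

Nim-sum: 11 XOR 18 XOR 3 XOR 26 = 0.
The nim-sum is 0, so this is a P-position: the player to move is in a losing position under optimal play.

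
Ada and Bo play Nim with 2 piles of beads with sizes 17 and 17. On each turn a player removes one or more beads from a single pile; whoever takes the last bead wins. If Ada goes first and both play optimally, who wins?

Compute the nim-sum pairwise:
17 ^ 17 = 0
The nim-sum is 0, so this is a P-position: the player to move is in a losing position under optimal play; Ada is about to move from it and so loses — Bo wins.

Bo wins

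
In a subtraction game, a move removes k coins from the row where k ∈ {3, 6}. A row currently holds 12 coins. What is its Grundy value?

1

Grundy values for subtraction set {3, 6}:
g(0) = mex{} = 0
g(1) = mex{} = 0
g(2) = mex{} = 0
g(3) = mex{0} = 1
g(4) = mex{0} = 1
g(5) = mex{0} = 1
g(6) = mex{0,1} = 2
g(7) = mex{0,1} = 2
g(8) = mex{0,1} = 2
g(9) = mex{1,2} = 0
g(10) = mex{1,2} = 0
g(11) = mex{1,2} = 0
g(12) = mex{0,2} = 1
So g(12) = 1.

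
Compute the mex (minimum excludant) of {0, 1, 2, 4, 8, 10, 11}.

3

The values 0, 1, 2 are all present; 3 is the first non-negative integer missing from the set.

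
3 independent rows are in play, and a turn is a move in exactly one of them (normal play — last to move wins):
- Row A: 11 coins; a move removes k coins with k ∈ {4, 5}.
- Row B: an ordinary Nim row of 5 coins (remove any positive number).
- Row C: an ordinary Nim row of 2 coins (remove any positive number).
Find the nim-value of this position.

Grundy values for row A (subtraction set {4, 5}):
g(0) = mex{} = 0
g(1) = mex{} = 0
g(2) = mex{} = 0
g(3) = mex{} = 0
g(4) = mex{0} = 1
g(5) = mex{0} = 1
g(6) = mex{0} = 1
g(7) = mex{0} = 1
g(8) = mex{0,1} = 2
g(9) = mex{1} = 0
g(10) = mex{1} = 0
g(11) = mex{1} = 0
So g(11) = 0.
Row B is a plain Nim row of size 5, so its Grundy value is 5.
Row C is a plain Nim row of size 2, so its Grundy value is 2.
By the Sprague-Grundy theorem, the Grundy value of a sum of independent games is the XOR of the component values.
Combined value = 0 XOR 5 XOR 2 = 7.

7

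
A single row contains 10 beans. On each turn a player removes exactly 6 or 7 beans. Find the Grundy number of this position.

1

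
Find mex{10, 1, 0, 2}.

3

The values 0, 1, 2 are all present; 3 is the first non-negative integer missing from the set.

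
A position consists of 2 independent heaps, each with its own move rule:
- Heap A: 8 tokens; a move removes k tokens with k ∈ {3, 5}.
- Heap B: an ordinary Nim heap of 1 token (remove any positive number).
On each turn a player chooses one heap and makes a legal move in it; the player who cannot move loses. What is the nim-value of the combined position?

Build the Grundy sequence for heap A with g(k) = mex{g(k−s) : s ∈ {3, 5}, s ≤ k}:
g(0) = mex{} = 0
g(1) = mex{} = 0
g(2) = mex{} = 0
g(3) = mex{0} = 1
g(4) = mex{0} = 1
g(5) = mex{0} = 1
g(6) = mex{0,1} = 2
g(7) = mex{0,1} = 2
g(8) = mex{1} = 0
So g(8) = 0.
Heap B is a plain Nim heap of size 1, so its Grundy value is 1.
The value of a disjunctive sum is the nim-sum of the parts.
Combined value = 0 XOR 1 = 1.

1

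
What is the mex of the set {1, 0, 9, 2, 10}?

3

The values 0, 1, 2 are all present; 3 is the first non-negative integer missing from the set.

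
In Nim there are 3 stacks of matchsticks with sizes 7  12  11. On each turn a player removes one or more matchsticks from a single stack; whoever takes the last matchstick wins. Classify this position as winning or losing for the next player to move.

Write each in binary and XOR column by column:
  0111  (7)
  1100  (12)
  1011  (11)
  ----
  0000  (0)
The nim-sum is 0, so this is a P-position: the player to move is in a losing position under optimal play.

Losing position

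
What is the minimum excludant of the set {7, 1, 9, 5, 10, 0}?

The values 0, 1 are all present; 2 is the first non-negative integer missing from the set.

2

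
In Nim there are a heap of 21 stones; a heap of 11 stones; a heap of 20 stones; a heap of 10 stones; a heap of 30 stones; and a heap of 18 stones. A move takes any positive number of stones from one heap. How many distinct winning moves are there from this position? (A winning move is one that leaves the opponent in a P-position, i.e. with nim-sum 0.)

Nim-sum: 21 ⊕ 11 ⊕ 20 ⊕ 10 ⊕ 30 ⊕ 18 = 12.
The overall nim-sum is X = 12. A heap of size p has a winning move iff p XOR X < p (reduce it to p XOR X).
  21: 21 XOR 12 = 25 ≥ 21 — no move.
  11: 11 XOR 12 = 7 < 11 — winning move (to 7).
  20: 20 XOR 12 = 24 ≥ 20 — no move.
  10: 10 XOR 12 = 6 < 10 — winning move (to 6).
  30: 30 XOR 12 = 18 < 30 — winning move (to 18).
  18: 18 XOR 12 = 30 ≥ 18 — no move.
That gives 3 winning moves.

3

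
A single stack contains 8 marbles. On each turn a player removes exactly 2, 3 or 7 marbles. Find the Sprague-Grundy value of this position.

Build the Grundy sequence with g(k) = mex{g(k−s) : s ∈ {2, 3, 7}, s ≤ k}:
g(0) = mex{} = 0
g(1) = mex{} = 0
g(2) = mex{0} = 1
g(3) = mex{0} = 1
g(4) = mex{0,1} = 2
g(5) = mex{1} = 0
g(6) = mex{1,2} = 0
g(7) = mex{0,2} = 1
g(8) = mex{0} = 1
So g(8) = 1.

1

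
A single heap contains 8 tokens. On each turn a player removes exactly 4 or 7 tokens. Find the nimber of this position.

2

Grundy values for subtraction set {4, 7}:
g(0) = mex{} = 0
g(1) = mex{} = 0
g(2) = mex{} = 0
g(3) = mex{} = 0
g(4) = mex{0} = 1
g(5) = mex{0} = 1
g(6) = mex{0} = 1
g(7) = mex{0} = 1
g(8) = mex{0,1} = 2
So g(8) = 2.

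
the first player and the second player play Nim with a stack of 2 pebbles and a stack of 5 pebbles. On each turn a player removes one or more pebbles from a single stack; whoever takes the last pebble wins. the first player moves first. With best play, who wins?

Write each in binary and XOR column by column:
  010  (2)
  101  (5)
  ---
  111  (7)
The nim-sum is 7 ≠ 0, so this is an N-position: the player to move can win; the first player has a winning move.

the first player wins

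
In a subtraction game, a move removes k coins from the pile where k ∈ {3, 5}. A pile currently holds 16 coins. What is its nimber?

Build the Grundy sequence with g(k) = mex{g(k−s) : s ∈ {3, 5}, s ≤ k}:
k:     0  1  2  3  4  5  6  7  8  9 10 11 12 13 14 15 16
g(k):  0  0  0  1  1  1  2  2  0  0  0  1  1  1  2  2  0
So g(16) = 0.

0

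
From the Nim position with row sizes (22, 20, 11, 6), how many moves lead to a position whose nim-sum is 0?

1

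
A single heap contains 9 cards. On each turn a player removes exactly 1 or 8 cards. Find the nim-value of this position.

Build the Grundy sequence with g(k) = mex{g(k−s) : s ∈ {1, 8}, s ≤ k}:
k:     0  1  2  3  4  5  6  7  8  9
g(k):  0  1  0  1  0  1  0  1  2  0
So g(9) = 0.

0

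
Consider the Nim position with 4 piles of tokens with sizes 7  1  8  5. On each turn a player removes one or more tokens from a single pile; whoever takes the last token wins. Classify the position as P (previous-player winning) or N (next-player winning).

Nim-sum: 7 XOR 1 XOR 8 XOR 5 = 11.
The nim-sum is 11 ≠ 0, so this is an N-position: the player to move can win.

N-position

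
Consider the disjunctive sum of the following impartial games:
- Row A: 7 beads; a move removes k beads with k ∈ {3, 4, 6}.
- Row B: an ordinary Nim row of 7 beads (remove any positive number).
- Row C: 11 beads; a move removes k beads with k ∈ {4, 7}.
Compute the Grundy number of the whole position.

5

For row A, compute g(0), g(1), … with moves {3, 4, 6}:
g(0) = mex{} = 0
g(1) = mex{} = 0
g(2) = mex{} = 0
g(3) = mex{0} = 1
g(4) = mex{0} = 1
g(5) = mex{0} = 1
g(6) = mex{0,1} = 2
g(7) = mex{0,1} = 2
So g(7) = 2.
Row B is a plain Nim row of size 7, so its Grundy value is 7.
Grundy values for row C (subtraction set {4, 7}):
k:     0  1  2  3  4  5  6  7  8  9 10 11
g(k):  0  0  0  0  1  1  1  1  2  2  2  0
So g(11) = 0.
The value of a disjunctive sum is the nim-sum of the parts.
Combined value = 2 ⊕ 7 ⊕ 0 = 5.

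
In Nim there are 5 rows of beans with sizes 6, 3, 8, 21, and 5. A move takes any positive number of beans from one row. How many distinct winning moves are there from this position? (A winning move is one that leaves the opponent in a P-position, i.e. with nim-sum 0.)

1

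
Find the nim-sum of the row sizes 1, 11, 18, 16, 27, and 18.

1

Write each in binary and XOR column by column:
  00001  (1)
  01011  (11)
  10010  (18)
  10000  (16)
  11011  (27)
  10010  (18)
  -----
  00001  (1)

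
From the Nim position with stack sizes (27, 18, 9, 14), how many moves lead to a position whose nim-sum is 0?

3

Nim-sum: 27 ^ 18 ^ 9 ^ 14 = 14.
The overall nim-sum is X = 14. A stack of size p has a winning move iff p XOR X < p (reduce it to p XOR X).
  27: 27 XOR 14 = 21 < 27 — winning move (to 21).
  18: 18 XOR 14 = 28 ≥ 18 — no move.
  9: 9 XOR 14 = 7 < 9 — winning move (to 7).
  14: 14 XOR 14 = 0 < 14 — winning move (to 0).
That gives 3 winning moves.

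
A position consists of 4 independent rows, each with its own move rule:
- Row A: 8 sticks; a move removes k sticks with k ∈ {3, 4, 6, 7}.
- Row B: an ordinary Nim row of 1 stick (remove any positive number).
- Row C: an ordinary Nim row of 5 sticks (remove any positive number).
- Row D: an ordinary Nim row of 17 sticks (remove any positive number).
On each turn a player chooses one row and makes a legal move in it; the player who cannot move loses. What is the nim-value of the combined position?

23

For row A, compute g(0), g(1), … with moves {3, 4, 6, 7}:
k:     0  1  2  3  4  5  6  7  8
g(k):  0  0  0  1  1  1  2  2  2
So g(8) = 2.
Row B is a plain Nim row of size 1, so its Grundy value is 1.
Row C is a plain Nim row of size 5, so its Grundy value is 5.
Row D is a plain Nim row of size 17, so its Grundy value is 17.
The value of a disjunctive sum is the nim-sum of the parts.
Combined value = 2 XOR 1 XOR 5 XOR 17 = 23.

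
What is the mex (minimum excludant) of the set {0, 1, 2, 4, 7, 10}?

The values 0, 1, 2 are all present; 3 is the first non-negative integer missing from the set.

3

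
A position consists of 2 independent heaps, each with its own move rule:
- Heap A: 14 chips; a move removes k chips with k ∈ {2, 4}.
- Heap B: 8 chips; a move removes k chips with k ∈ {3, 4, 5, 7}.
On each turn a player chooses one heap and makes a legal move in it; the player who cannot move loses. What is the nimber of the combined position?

3

Grundy values for heap A (subtraction set {2, 4}):
g(0) = mex{} = 0
g(1) = mex{} = 0
g(2) = mex{0} = 1
g(3) = mex{0} = 1
g(4) = mex{0,1} = 2
g(5) = mex{0,1} = 2
g(6) = mex{1,2} = 0
g(7) = mex{1,2} = 0
g(8) = mex{0,2} = 1
g(9) = mex{0,2} = 1
g(10) = mex{0,1} = 2
g(11) = mex{0,1} = 2
g(12) = mex{1,2} = 0
g(13) = mex{1,2} = 0
g(14) = mex{0,2} = 1
So g(14) = 1.
For heap B, compute g(0), g(1), … with moves {3, 4, 5, 7}:
k:     0  1  2  3  4  5  6  7  8
g(k):  0  0  0  1  1  1  2  2  2
So g(8) = 2.
The value of a disjunctive sum is the nim-sum of the parts.
Combined value = 1 ⊕ 2 = 3.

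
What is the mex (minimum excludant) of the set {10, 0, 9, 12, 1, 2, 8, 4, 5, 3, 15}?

The values 0, 1, 2, 3, 4, 5 are all present; 6 is the first non-negative integer missing from the set.

6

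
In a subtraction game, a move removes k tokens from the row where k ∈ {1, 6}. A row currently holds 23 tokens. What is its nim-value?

Compute g(0), g(1), … for moves {1, 6}:
k:     0  1  2  3  4  5  6  7  8  9 10 11 12 13 14 15 16 17 18 19 20 21 22 23
g(k):  0  1  0  1  0  1  2  0  1  0  1  0  1  2  0  1  0  1  0  1  2  0  1  0
So g(23) = 0.

0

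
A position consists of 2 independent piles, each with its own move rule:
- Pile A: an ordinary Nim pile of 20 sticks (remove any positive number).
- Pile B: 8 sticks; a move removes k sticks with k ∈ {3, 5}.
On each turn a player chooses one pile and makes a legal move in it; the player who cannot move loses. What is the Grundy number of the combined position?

20

Pile A is a plain Nim pile of size 20, so its Grundy value is 20.
Build the Grundy sequence for pile B with g(k) = mex{g(k−s) : s ∈ {3, 5}, s ≤ k}:
g(0) = mex{} = 0
g(1) = mex{} = 0
g(2) = mex{} = 0
g(3) = mex{0} = 1
g(4) = mex{0} = 1
g(5) = mex{0} = 1
g(6) = mex{0,1} = 2
g(7) = mex{0,1} = 2
g(8) = mex{1} = 0
So g(8) = 0.
By the Sprague-Grundy theorem, the Grundy value of a sum of independent games is the XOR of the component values.
Combined value = 20 ⊕ 0 = 20.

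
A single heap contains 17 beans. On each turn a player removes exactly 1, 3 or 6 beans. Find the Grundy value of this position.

2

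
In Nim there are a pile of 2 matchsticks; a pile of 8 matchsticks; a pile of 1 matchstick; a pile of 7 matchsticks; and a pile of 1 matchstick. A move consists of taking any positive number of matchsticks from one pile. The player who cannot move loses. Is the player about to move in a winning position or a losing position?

Winning position

Write each in binary and XOR column by column:
  0010  (2)
  1000  (8)
  0001  (1)
  0111  (7)
  0001  (1)
  ----
  1101  (13)
The nim-sum is 13 ≠ 0, so this is an N-position: the player to move can win.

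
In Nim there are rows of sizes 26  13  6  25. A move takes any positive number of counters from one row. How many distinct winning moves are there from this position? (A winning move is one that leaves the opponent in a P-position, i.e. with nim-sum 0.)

Write each in binary and XOR column by column:
  11010  (26)
  01101  (13)
  00110  (6)
  11001  (25)
  -----
  01000  (8)
The overall nim-sum is X = 8. A row of size p has a winning move iff p XOR X < p (reduce it to p XOR X).
  26: 26 XOR 8 = 18 < 26 — winning move (to 18).
  13: 13 XOR 8 = 5 < 13 — winning move (to 5).
  6: 6 XOR 8 = 14 ≥ 6 — no move.
  25: 25 XOR 8 = 17 < 25 — winning move (to 17).
That gives 3 winning moves.

3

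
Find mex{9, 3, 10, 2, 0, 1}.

4

The values 0, 1, 2, 3 are all present; 4 is the first non-negative integer missing from the set.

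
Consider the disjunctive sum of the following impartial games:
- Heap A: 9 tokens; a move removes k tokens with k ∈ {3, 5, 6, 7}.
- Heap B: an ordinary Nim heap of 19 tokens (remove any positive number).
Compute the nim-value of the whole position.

16

For heap A, compute g(0), g(1), … with moves {3, 5, 6, 7}:
g(0) = mex{} = 0
g(1) = mex{} = 0
g(2) = mex{} = 0
g(3) = mex{0} = 1
g(4) = mex{0} = 1
g(5) = mex{0} = 1
g(6) = mex{0,1} = 2
g(7) = mex{0,1} = 2
g(8) = mex{0,1} = 2
g(9) = mex{0,1,2} = 3
So g(9) = 3.
Heap B is a plain Nim heap of size 19, so its Grundy value is 19.
By the Sprague-Grundy theorem, the Grundy value of a sum of independent games is the XOR of the component values.
Combined value = 3 XOR 19 = 16.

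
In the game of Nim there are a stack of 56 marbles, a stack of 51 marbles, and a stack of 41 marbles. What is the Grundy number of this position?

34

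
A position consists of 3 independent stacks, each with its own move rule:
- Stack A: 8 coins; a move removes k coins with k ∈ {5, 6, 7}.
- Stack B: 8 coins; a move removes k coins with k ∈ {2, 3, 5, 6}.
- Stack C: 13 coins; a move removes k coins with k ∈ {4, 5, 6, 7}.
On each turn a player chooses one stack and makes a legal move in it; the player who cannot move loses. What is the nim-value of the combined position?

1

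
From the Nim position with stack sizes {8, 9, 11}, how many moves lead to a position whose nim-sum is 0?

3

Compute the nim-sum pairwise:
8 ^ 9 = 1
1 ^ 11 = 10
The overall nim-sum is X = 10. A stack of size p has a winning move iff p XOR X < p (reduce it to p XOR X).
  8: 8 XOR 10 = 2 < 8 — winning move (to 2).
  9: 9 XOR 10 = 3 < 9 — winning move (to 3).
  11: 11 XOR 10 = 1 < 11 — winning move (to 1).
That gives 3 winning moves.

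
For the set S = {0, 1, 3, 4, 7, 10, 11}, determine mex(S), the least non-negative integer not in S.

2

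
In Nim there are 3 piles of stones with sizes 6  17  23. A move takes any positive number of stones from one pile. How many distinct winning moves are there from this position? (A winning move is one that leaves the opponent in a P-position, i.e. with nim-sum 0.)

0

Nim-sum: 6 XOR 17 XOR 23 = 0.
The nim-sum is already 0, so every move leaves a nonzero nim-sum — there are no winning moves.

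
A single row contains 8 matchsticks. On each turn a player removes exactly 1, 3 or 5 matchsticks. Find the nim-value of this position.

0

Build the Grundy sequence with g(k) = mex{g(k−s) : s ∈ {1, 3, 5}, s ≤ k}:
g(0) = mex{} = 0
g(1) = mex{0} = 1
g(2) = mex{1} = 0
g(3) = mex{0} = 1
g(4) = mex{1} = 0
g(5) = mex{0} = 1
g(6) = mex{1} = 0
g(7) = mex{0} = 1
g(8) = mex{1} = 0
So g(8) = 0.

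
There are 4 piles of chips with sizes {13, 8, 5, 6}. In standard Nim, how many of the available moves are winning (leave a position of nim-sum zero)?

3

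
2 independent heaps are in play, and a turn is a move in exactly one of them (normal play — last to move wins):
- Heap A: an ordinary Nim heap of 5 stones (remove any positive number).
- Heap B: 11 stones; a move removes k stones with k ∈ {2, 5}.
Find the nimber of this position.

Heap A is a plain Nim heap of size 5, so its Grundy value is 5.
Grundy values for heap B (subtraction set {2, 5}):
g(0) = mex{} = 0
g(1) = mex{} = 0
g(2) = mex{0} = 1
g(3) = mex{0} = 1
g(4) = mex{1} = 0
g(5) = mex{0,1} = 2
g(6) = mex{0} = 1
g(7) = mex{1,2} = 0
g(8) = mex{1} = 0
g(9) = mex{0} = 1
g(10) = mex{0,2} = 1
g(11) = mex{1} = 0
So g(11) = 0.
By the Sprague-Grundy theorem, the Grundy value of a sum of independent games is the XOR of the component values.
Combined value = 5 XOR 0 = 5.

5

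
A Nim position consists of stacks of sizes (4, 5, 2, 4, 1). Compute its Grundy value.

Compute the nim-sum pairwise:
4 ^ 5 = 1
1 ^ 2 = 3
3 ^ 4 = 7
7 ^ 1 = 6

6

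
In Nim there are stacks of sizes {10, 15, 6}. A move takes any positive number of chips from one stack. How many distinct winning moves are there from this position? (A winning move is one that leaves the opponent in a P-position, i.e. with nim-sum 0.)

3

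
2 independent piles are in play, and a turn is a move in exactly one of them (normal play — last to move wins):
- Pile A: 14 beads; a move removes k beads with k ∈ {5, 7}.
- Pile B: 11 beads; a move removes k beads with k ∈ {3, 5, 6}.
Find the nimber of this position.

0

Build the Grundy sequence for pile A with g(k) = mex{g(k−s) : s ∈ {5, 7}, s ≤ k}:
k:     0  1  2  3  4  5  6  7  8  9 10 11 12 13 14
g(k):  0  0  0  0  0  1  1  1  1  1  2  2  0  0  0
So g(14) = 0.
For pile B, compute g(0), g(1), … with moves {3, 5, 6}:
k:     0  1  2  3  4  5  6  7  8  9 10 11
g(k):  0  0  0  1  1  1  2  2  2  0  0  0
So g(11) = 0.
The value of a disjunctive sum is the nim-sum of the parts.
Combined value = 0 ⊕ 0 = 0.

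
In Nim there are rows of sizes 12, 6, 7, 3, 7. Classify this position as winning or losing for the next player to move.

Winning position

Write each in binary and XOR column by column:
  1100  (12)
  0110  (6)
  0111  (7)
  0011  (3)
  0111  (7)
  ----
  1001  (9)
The nim-sum is 9 ≠ 0, so this is an N-position: the player to move can win.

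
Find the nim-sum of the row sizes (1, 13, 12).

0

Compute the nim-sum pairwise:
1 ⊕ 13 = 12
12 ⊕ 12 = 0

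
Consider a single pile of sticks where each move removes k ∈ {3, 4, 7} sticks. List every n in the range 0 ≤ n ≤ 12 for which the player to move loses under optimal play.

0, 1, 2, 10, 11, 12

Build the Grundy sequence with g(k) = mex{g(k−s) : s ∈ {3, 4, 7}, s ≤ k}:
k:     0  1  2  3  4  5  6  7  8  9 10 11 12
g(k):  0  0  0  1  1  1  2  2  2  3  0  0  0
The P-positions (g = 0) in 0..12 are 0, 1, 2, 10, 11, 12.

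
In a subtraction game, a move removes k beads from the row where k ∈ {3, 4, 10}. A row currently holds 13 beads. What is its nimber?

2

Compute g(0), g(1), … for moves {3, 4, 10}:
k:     0  1  2  3  4  5  6  7  8  9 10 11 12 13
g(k):  0  0  0  1  1  1  2  0  0  0  1  1  1  2
So g(13) = 2.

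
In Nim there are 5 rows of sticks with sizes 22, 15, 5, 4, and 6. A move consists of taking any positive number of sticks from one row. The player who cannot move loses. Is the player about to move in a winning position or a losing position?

Winning position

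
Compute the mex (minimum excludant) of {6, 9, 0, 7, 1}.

The values 0, 1 are all present; 2 is the first non-negative integer missing from the set.

2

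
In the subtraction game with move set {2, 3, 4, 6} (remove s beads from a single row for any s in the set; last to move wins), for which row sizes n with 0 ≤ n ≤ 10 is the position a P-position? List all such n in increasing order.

0, 1, 8, 9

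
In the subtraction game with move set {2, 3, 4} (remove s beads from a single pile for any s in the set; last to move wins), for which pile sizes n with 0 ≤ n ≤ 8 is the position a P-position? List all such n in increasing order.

Build the Grundy sequence with g(k) = mex{g(k−s) : s ∈ {2, 3, 4}, s ≤ k}:
k:     0  1  2  3  4  5  6  7  8
g(k):  0  0  1  1  2  2  0  0  1
The P-positions (g = 0) in 0..8 are 0, 1, 6, 7.

0, 1, 6, 7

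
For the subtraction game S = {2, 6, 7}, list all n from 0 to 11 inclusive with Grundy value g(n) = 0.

0, 1, 4, 5, 9

Build the Grundy sequence with g(k) = mex{g(k−s) : s ∈ {2, 6, 7}, s ≤ k}:
k:     0  1  2  3  4  5  6  7  8  9 10 11
g(k):  0  0  1  1  0  0  1  1  2  0  3  1
The P-positions (g = 0) in 0..11 are 0, 1, 4, 5, 9.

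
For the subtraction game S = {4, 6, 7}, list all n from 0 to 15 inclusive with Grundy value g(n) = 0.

Build the Grundy sequence with g(k) = mex{g(k−s) : s ∈ {4, 6, 7}, s ≤ k}:
k:     0  1  2  3  4  5  6  7  8  9 10 11 12 13 14 15
g(k):  0  0  0  0  1  1  1  1  2  2  2  0  0  0  0  1
The P-positions (g = 0) in 0..15 are 0, 1, 2, 3, 11, 12, 13, 14.

0, 1, 2, 3, 11, 12, 13, 14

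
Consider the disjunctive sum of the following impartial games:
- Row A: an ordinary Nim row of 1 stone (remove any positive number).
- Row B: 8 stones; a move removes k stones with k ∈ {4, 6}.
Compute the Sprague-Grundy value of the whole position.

3

Row A is a plain Nim row of size 1, so its Grundy value is 1.
Build the Grundy sequence for row B with g(k) = mex{g(k−s) : s ∈ {4, 6}, s ≤ k}:
k:     0  1  2  3  4  5  6  7  8
g(k):  0  0  0  0  1  1  1  1  2
So g(8) = 2.
The value of a disjunctive sum is the nim-sum of the parts.
Combined value = 1 XOR 2 = 3.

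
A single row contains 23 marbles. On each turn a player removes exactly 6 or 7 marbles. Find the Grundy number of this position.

1

Grundy values for subtraction set {6, 7}:
k:     0  1  2  3  4  5  6  7  8  9 10 11 12 13 14 15 16 17 18 19 20 21 22 23
g(k):  0  0  0  0  0  0  1  1  1  1  1  1  2  0  0  0  0  0  0  1  1  1  1  1
So g(23) = 1.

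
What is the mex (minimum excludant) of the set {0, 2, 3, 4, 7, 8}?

1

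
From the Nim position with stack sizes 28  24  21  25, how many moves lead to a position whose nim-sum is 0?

3

Compute the nim-sum pairwise:
28 XOR 24 = 4
4 XOR 21 = 17
17 XOR 25 = 8
The overall nim-sum is X = 8. A stack of size p has a winning move iff p XOR X < p (reduce it to p XOR X).
  28: 28 XOR 8 = 20 < 28 — winning move (to 20).
  24: 24 XOR 8 = 16 < 24 — winning move (to 16).
  21: 21 XOR 8 = 29 ≥ 21 — no move.
  25: 25 XOR 8 = 17 < 25 — winning move (to 17).
That gives 3 winning moves.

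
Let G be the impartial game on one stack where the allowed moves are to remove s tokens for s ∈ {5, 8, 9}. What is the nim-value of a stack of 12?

2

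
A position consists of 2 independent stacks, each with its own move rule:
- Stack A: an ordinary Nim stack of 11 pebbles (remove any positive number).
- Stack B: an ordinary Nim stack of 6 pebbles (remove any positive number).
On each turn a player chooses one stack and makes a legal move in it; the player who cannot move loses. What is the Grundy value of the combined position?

13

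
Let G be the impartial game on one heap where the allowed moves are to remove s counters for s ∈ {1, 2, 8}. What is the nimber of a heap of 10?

Grundy values for subtraction set {1, 2, 8}:
k:     0  1  2  3  4  5  6  7  8  9 10
g(k):  0  1  2  0  1  2  0  1  2  0  1
So g(10) = 1.

1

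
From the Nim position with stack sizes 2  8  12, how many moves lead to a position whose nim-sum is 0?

1

In binary:
  0010  (2)
  1000  (8)
  1100  (12)
  ----
  0110  (6)
The overall nim-sum is X = 6. A stack of size p has a winning move iff p XOR X < p (reduce it to p XOR X).
  2: 2 XOR 6 = 4 ≥ 2 — no move.
  8: 8 XOR 6 = 14 ≥ 8 — no move.
  12: 12 XOR 6 = 10 < 12 — winning move (to 10).
That gives 1 winning move.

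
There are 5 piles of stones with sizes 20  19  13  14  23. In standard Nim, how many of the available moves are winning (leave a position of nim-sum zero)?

Nim-sum: 20 ^ 19 ^ 13 ^ 14 ^ 23 = 19.
The overall nim-sum is X = 19. A pile of size p has a winning move iff p XOR X < p (reduce it to p XOR X).
  20: 20 XOR 19 = 7 < 20 — winning move (to 7).
  19: 19 XOR 19 = 0 < 19 — winning move (to 0).
  13: 13 XOR 19 = 30 ≥ 13 — no move.
  14: 14 XOR 19 = 29 ≥ 14 — no move.
  23: 23 XOR 19 = 4 < 23 — winning move (to 4).
That gives 3 winning moves.

3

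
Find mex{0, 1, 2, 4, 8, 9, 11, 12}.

3

The values 0, 1, 2 are all present; 3 is the first non-negative integer missing from the set.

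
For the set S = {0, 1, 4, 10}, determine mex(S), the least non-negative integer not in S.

2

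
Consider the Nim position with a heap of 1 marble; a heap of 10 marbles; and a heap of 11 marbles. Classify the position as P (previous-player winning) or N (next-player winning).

P-position

Nim-sum: 1 ⊕ 10 ⊕ 11 = 0.
The nim-sum is 0, so this is a P-position: the player to move is in a losing position under optimal play.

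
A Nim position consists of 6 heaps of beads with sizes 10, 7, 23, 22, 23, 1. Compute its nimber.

Nim-sum: 10 ^ 7 ^ 23 ^ 22 ^ 23 ^ 1 = 26.

26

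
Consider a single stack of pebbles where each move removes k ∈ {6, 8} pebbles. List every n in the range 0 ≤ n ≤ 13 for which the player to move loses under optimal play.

0, 1, 2, 3, 4, 5

Build the Grundy sequence with g(k) = mex{g(k−s) : s ∈ {6, 8}, s ≤ k}:
k:     0  1  2  3  4  5  6  7  8  9 10 11 12 13
g(k):  0  0  0  0  0  0  1  1  1  1  1  1  2  2
The P-positions (g = 0) in 0..13 are 0, 1, 2, 3, 4, 5.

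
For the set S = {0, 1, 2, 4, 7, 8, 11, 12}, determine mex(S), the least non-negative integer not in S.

3

The values 0, 1, 2 are all present; 3 is the first non-negative integer missing from the set.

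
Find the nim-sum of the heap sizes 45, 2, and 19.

60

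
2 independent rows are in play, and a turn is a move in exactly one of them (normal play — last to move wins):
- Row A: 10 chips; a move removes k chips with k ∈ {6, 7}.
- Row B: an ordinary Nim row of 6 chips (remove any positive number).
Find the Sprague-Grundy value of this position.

Build the Grundy sequence for row A with g(k) = mex{g(k−s) : s ∈ {6, 7}, s ≤ k}:
k:     0  1  2  3  4  5  6  7  8  9 10
g(k):  0  0  0  0  0  0  1  1  1  1  1
So g(10) = 1.
Row B is a plain Nim row of size 6, so its Grundy value is 6.
By the Sprague-Grundy theorem, the Grundy value of a sum of independent games is the XOR of the component values.
Combined value = 1 ⊕ 6 = 7.

7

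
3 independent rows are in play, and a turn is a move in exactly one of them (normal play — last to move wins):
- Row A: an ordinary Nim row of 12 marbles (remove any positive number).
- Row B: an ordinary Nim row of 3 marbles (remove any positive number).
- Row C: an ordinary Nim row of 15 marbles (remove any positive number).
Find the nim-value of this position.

0

Row A is a plain Nim row of size 12, so its Grundy value is 12.
Row B is a plain Nim row of size 3, so its Grundy value is 3.
Row C is a plain Nim row of size 15, so its Grundy value is 15.
The value of a disjunctive sum is the nim-sum of the parts.
Combined value = 12 ⊕ 3 ⊕ 15 = 0.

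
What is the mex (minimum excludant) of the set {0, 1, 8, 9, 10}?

The values 0, 1 are all present; 2 is the first non-negative integer missing from the set.

2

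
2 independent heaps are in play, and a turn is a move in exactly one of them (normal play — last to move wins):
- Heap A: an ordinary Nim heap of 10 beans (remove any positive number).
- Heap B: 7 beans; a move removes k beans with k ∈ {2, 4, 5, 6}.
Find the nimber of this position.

Heap A is a plain Nim heap of size 10, so its Grundy value is 10.
For heap B, compute g(0), g(1), … with moves {2, 4, 5, 6}:
k:     0  1  2  3  4  5  6  7
g(k):  0  0  1  1  2  2  3  3
So g(7) = 3.
By the Sprague-Grundy theorem, the Grundy value of a sum of independent games is the XOR of the component values.
Combined value = 10 XOR 3 = 9.

9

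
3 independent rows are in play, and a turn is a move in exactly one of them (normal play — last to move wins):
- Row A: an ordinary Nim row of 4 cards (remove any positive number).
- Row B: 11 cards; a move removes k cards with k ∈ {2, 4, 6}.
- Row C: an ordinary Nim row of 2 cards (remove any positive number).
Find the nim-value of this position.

Row A is a plain Nim row of size 4, so its Grundy value is 4.
Grundy values for row B (subtraction set {2, 4, 6}):
g(0) = mex{} = 0
g(1) = mex{} = 0
g(2) = mex{0} = 1
g(3) = mex{0} = 1
g(4) = mex{0,1} = 2
g(5) = mex{0,1} = 2
g(6) = mex{0,1,2} = 3
g(7) = mex{0,1,2} = 3
g(8) = mex{1,2,3} = 0
g(9) = mex{1,2,3} = 0
g(10) = mex{0,2,3} = 1
g(11) = mex{0,2,3} = 1
So g(11) = 1.
Row C is a plain Nim row of size 2, so its Grundy value is 2.
The value of a disjunctive sum is the nim-sum of the parts.
Combined value = 4 XOR 1 XOR 2 = 7.

7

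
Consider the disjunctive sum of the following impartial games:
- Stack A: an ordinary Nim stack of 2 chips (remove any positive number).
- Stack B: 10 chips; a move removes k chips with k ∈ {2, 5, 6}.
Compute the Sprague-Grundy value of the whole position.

Stack A is a plain Nim stack of size 2, so its Grundy value is 2.
For stack B, compute g(0), g(1), … with moves {2, 5, 6}:
k:     0  1  2  3  4  5  6  7  8  9 10
g(k):  0  0  1  1  0  2  1  3  0  2  1
So g(10) = 1.
The value of a disjunctive sum is the nim-sum of the parts.
Combined value = 2 ⊕ 1 = 3.

3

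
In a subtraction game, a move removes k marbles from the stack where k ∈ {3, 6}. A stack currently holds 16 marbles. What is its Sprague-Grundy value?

Build the Grundy sequence with g(k) = mex{g(k−s) : s ∈ {3, 6}, s ≤ k}:
k:     0  1  2  3  4  5  6  7  8  9 10 11 12 13 14 15 16
g(k):  0  0  0  1  1  1  2  2  2  0  0  0  1  1  1  2  2
So g(16) = 2.

2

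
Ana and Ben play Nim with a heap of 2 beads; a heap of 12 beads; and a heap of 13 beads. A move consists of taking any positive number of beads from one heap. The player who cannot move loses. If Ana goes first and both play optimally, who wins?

Ana wins

Compute the nim-sum pairwise:
2 ^ 12 = 14
14 ^ 13 = 3
The nim-sum is 3 ≠ 0, so this is an N-position: the player to move can win; Ana has a winning move.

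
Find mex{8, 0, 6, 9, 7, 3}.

1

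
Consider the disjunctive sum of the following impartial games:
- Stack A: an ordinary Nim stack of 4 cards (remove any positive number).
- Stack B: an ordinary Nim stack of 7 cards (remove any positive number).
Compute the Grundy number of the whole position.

Stack A is a plain Nim stack of size 4, so its Grundy value is 4.
Stack B is a plain Nim stack of size 7, so its Grundy value is 7.
By the Sprague-Grundy theorem, the Grundy value of a sum of independent games is the XOR of the component values.
Combined value = 4 XOR 7 = 3.

3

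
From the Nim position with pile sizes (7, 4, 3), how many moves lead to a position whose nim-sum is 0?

0

Compute the nim-sum pairwise:
7 XOR 4 = 3
3 XOR 3 = 0
The nim-sum is already 0, so every move leaves a nonzero nim-sum — there are no winning moves.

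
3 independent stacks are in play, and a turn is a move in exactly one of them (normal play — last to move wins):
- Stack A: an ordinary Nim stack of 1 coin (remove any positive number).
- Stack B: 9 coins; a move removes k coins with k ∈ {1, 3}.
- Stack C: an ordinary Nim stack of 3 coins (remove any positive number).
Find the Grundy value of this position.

Stack A is a plain Nim stack of size 1, so its Grundy value is 1.
Build the Grundy sequence for stack B with g(k) = mex{g(k−s) : s ∈ {1, 3}, s ≤ k}:
k:     0  1  2  3  4  5  6  7  8  9
g(k):  0  1  0  1  0  1  0  1  0  1
So g(9) = 1.
Stack C is a plain Nim stack of size 3, so its Grundy value is 3.
The value of a disjunctive sum is the nim-sum of the parts.
Combined value = 1 XOR 1 XOR 3 = 3.

3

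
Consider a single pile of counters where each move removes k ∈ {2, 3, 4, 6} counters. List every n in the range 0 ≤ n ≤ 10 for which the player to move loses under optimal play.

0, 1, 8, 9

Grundy values for subtraction set {2, 3, 4, 6}:
k:     0  1  2  3  4  5  6  7  8  9 10
g(k):  0  0  1  1  2  2  3  3  0  0  1
The P-positions (g = 0) in 0..10 are 0, 1, 8, 9.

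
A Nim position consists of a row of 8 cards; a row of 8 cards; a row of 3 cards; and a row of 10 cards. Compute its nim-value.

9

Nim-sum: 8 XOR 8 XOR 3 XOR 10 = 9.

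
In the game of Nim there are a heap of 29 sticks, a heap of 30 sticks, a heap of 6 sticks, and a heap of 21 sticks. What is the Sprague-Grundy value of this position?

Compute the nim-sum pairwise:
29 XOR 30 = 3
3 XOR 6 = 5
5 XOR 21 = 16

16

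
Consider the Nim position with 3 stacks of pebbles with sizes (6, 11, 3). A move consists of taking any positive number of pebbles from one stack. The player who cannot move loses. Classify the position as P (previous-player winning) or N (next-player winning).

N-position

Nim-sum: 6 ⊕ 11 ⊕ 3 = 14.
The nim-sum is 14 ≠ 0, so this is an N-position: the player to move can win.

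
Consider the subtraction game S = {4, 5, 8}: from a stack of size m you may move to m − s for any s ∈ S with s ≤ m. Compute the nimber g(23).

2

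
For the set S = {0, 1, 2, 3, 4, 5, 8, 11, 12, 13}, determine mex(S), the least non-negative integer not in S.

The values 0, 1, 2, 3, 4, 5 are all present; 6 is the first non-negative integer missing from the set.

6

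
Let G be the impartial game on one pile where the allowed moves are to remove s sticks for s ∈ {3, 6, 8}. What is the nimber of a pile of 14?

1

Build the Grundy sequence with g(k) = mex{g(k−s) : s ∈ {3, 6, 8}, s ≤ k}:
k:     0  1  2  3  4  5  6  7  8  9 10 11 12 13 14
g(k):  0  0  0  1  1  1  2  2  2  3  3  0  0  0  1
So g(14) = 1.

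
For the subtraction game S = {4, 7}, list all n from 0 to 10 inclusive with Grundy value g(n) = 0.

0, 1, 2, 3

Grundy values for subtraction set {4, 7}:
g(0) = mex{} = 0
g(1) = mex{} = 0
g(2) = mex{} = 0
g(3) = mex{} = 0
g(4) = mex{0} = 1
g(5) = mex{0} = 1
g(6) = mex{0} = 1
g(7) = mex{0} = 1
g(8) = mex{0,1} = 2
g(9) = mex{0,1} = 2
g(10) = mex{0,1} = 2
The P-positions (g = 0) in 0..10 are 0, 1, 2, 3.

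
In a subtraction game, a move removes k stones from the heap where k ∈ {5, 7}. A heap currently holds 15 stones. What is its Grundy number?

0

Grundy values for subtraction set {5, 7}:
k:     0  1  2  3  4  5  6  7  8  9 10 11 12 13 14 15
g(k):  0  0  0  0  0  1  1  1  1  1  2  2  0  0  0  0
So g(15) = 0.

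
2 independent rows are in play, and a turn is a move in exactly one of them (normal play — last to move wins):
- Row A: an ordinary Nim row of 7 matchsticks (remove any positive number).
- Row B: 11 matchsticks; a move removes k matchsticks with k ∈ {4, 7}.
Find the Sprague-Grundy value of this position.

7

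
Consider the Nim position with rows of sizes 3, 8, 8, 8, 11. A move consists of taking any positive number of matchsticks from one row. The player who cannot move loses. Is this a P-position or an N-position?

P-position

Bitwise XOR of the heap sizes:
  0011  (3)
  1000  (8)
  1000  (8)
  1000  (8)
  1011  (11)
  ----
  0000  (0)
The nim-sum is 0, so this is a P-position: the player to move is in a losing position under optimal play.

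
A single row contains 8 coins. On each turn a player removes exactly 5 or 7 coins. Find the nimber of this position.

1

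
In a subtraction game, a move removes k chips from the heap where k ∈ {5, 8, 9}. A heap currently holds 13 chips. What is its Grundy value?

2

Grundy values for subtraction set {5, 8, 9}:
g(0) = mex{} = 0
g(1) = mex{} = 0
g(2) = mex{} = 0
g(3) = mex{} = 0
g(4) = mex{} = 0
g(5) = mex{0} = 1
g(6) = mex{0} = 1
g(7) = mex{0} = 1
g(8) = mex{0} = 1
g(9) = mex{0} = 1
g(10) = mex{0,1} = 2
g(11) = mex{0,1} = 2
g(12) = mex{0,1} = 2
g(13) = mex{0,1} = 2
So g(13) = 2.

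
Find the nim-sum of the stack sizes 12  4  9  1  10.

10

Nim-sum: 12 XOR 4 XOR 9 XOR 1 XOR 10 = 10.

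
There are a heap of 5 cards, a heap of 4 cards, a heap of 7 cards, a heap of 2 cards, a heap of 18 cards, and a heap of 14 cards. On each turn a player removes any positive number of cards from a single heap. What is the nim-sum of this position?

24

Nim-sum: 5 ^ 4 ^ 7 ^ 2 ^ 18 ^ 14 = 24.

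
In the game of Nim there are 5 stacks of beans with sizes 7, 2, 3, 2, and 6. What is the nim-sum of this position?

2

Nim-sum: 7 ⊕ 2 ⊕ 3 ⊕ 2 ⊕ 6 = 2.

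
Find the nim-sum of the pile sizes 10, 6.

12

Compute the nim-sum pairwise:
10 ⊕ 6 = 12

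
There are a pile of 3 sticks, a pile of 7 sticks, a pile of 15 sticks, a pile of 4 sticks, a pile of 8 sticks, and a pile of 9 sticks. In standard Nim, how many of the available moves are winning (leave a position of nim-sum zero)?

Compute the nim-sum pairwise:
3 XOR 7 = 4
4 XOR 15 = 11
11 XOR 4 = 15
15 XOR 8 = 7
7 XOR 9 = 14
The overall nim-sum is X = 14. A pile of size p has a winning move iff p XOR X < p (reduce it to p XOR X).
  3: 3 XOR 14 = 13 ≥ 3 — no move.
  7: 7 XOR 14 = 9 ≥ 7 — no move.
  15: 15 XOR 14 = 1 < 15 — winning move (to 1).
  4: 4 XOR 14 = 10 ≥ 4 — no move.
  8: 8 XOR 14 = 6 < 8 — winning move (to 6).
  9: 9 XOR 14 = 7 < 9 — winning move (to 7).
That gives 3 winning moves.

3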